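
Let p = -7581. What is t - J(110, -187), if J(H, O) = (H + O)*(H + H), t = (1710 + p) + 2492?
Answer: 13561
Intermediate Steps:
t = -3379 (t = (1710 - 7581) + 2492 = -5871 + 2492 = -3379)
J(H, O) = 2*H*(H + O) (J(H, O) = (H + O)*(2*H) = 2*H*(H + O))
t - J(110, -187) = -3379 - 2*110*(110 - 187) = -3379 - 2*110*(-77) = -3379 - 1*(-16940) = -3379 + 16940 = 13561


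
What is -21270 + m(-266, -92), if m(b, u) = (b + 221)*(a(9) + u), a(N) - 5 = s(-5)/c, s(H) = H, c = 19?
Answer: -329520/19 ≈ -17343.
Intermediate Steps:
a(N) = 90/19 (a(N) = 5 - 5/19 = 90/19)
m(b, u) = (221 + b)*(90/19 + u) (m(b, u) = (b + 221)*(90/19 + u) = (221 + b)*(90/19 + u))
-21270 + m(-266, -92) = -21270 + (19890/19 + 221*(-92) + (90/19)*(-266) - 266*(-92)) = -21270 + (19890/19 - 20332 - 1260 + 24472) = -21270 + 74610/19 = -329520/19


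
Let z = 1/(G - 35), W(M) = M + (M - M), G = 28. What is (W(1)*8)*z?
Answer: -8/7 ≈ -1.1429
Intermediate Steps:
W(M) = M (W(M) = M + 0 = M)
z = -⅐ (z = 1/(28 - 35) = 1/(-7) = -⅐ ≈ -0.14286)
(W(1)*8)*z = (1*8)*(-⅐) = 8*(-⅐) = -8/7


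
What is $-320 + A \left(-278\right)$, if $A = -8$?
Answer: $1904$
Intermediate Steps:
$-320 + A \left(-278\right) = -320 - -2224 = -320 + 2224 = 1904$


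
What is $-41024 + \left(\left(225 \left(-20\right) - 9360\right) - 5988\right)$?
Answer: $-60872$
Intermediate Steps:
$-41024 + \left(\left(225 \left(-20\right) - 9360\right) - 5988\right) = -41024 - 19848 = -60872$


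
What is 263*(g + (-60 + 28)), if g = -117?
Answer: -39187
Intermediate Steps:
263*(g + (-60 + 28)) = 263*(-117 + (-60 + 28)) = 263*(-117 - 32) = 263*(-149) = -39187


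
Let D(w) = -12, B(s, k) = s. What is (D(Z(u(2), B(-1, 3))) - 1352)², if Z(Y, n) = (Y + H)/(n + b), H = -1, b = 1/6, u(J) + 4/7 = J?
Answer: 1860496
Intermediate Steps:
u(J) = -4/7 + J
b = ⅙ ≈ 0.16667
Z(Y, n) = (-1 + Y)/(⅙ + n) (Z(Y, n) = (Y - 1)/(n + ⅙) = (-1 + Y)/(⅙ + n))
(D(Z(u(2), B(-1, 3))) - 1352)² = (-12 - 1352)² = (-1364)² = 1860496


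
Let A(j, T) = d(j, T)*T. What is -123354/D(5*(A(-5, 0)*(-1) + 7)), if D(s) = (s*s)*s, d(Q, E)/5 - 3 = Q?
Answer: -17622/6125 ≈ -2.8771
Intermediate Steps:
d(Q, E) = 15 + 5*Q
A(j, T) = T*(15 + 5*j) (A(j, T) = (15 + 5*j)*T = T*(15 + 5*j))
D(s) = s³ (D(s) = s²*s = s³)
-123354/D(5*(A(-5, 0)*(-1) + 7)) = -123354*1/(125*((5*0*(3 - 5))*(-1) + 7)³) = -123354*1/(125*((5*0*(-2))*(-1) + 7)³) = -123354*1/(125*(0*(-1) + 7)³) = -123354*1/(125*(0 + 7)³) = -123354/((5*7)³) = -123354/(35³) = -123354/42875 = -123354*1/42875 = -17622/6125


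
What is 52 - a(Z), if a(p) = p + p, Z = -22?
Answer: 96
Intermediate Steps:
a(p) = 2*p
52 - a(Z) = 52 - 2*(-22) = 52 - 1*(-44) = 52 + 44 = 96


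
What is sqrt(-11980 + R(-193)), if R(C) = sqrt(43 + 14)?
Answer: sqrt(-11980 + sqrt(57)) ≈ 109.42*I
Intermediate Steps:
R(C) = sqrt(57)
sqrt(-11980 + R(-193)) = sqrt(-11980 + sqrt(57))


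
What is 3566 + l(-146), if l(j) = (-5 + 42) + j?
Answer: 3457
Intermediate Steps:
l(j) = 37 + j
3566 + l(-146) = 3566 + (37 - 146) = 3566 - 109 = 3457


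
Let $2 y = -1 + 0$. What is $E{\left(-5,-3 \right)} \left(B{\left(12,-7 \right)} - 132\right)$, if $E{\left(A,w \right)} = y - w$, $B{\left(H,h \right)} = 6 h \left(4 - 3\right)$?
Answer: $-435$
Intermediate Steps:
$y = - \frac{1}{2}$ ($y = \frac{-1 + 0}{2} = \frac{1}{2} \left(-1\right) = - \frac{1}{2} \approx -0.5$)
$B{\left(H,h \right)} = 6 h$ ($B{\left(H,h \right)} = 6 h 1 = 6 h$)
$E{\left(A,w \right)} = - \frac{1}{2} - w$
$E{\left(-5,-3 \right)} \left(B{\left(12,-7 \right)} - 132\right) = \left(- \frac{1}{2} - -3\right) \left(6 \left(-7\right) - 132\right) = \left(- \frac{1}{2} + 3\right) \left(-42 - 132\right) = \frac{5}{2} \left(-174\right) = -435$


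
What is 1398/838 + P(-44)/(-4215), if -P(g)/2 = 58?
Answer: 2994889/1766085 ≈ 1.6958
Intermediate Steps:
P(g) = -116 (P(g) = -2*58 = -116)
1398/838 + P(-44)/(-4215) = 1398/838 - 116/(-4215) = 1398*(1/838) - 116*(-1/4215) = 699/419 + 116/4215 = 2994889/1766085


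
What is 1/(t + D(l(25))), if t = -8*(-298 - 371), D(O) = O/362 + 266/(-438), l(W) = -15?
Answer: 79278/424244425 ≈ 0.00018687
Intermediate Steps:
D(O) = -133/219 + O/362 (D(O) = O*(1/362) + 266*(-1/438) = O/362 - 133/219 = -133/219 + O/362)
t = 5352 (t = -8*(-669) = 5352)
1/(t + D(l(25))) = 1/(5352 + (-133/219 + (1/362)*(-15))) = 1/(5352 + (-133/219 - 15/362)) = 1/(5352 - 51431/79278) = 1/(424244425/79278) = 79278/424244425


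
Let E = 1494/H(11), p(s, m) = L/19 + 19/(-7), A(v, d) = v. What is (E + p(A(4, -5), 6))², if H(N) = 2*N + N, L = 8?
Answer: 3953768641/2140369 ≈ 1847.2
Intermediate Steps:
p(s, m) = -305/133 (p(s, m) = 8/19 + 19/(-7) = 8*(1/19) + 19*(-⅐) = 8/19 - 19/7 = -305/133)
H(N) = 3*N
E = 498/11 (E = 1494/((3*11)) = 1494/33 = 1494*(1/33) = 498/11 ≈ 45.273)
(E + p(A(4, -5), 6))² = (498/11 - 305/133)² = (62879/1463)² = 3953768641/2140369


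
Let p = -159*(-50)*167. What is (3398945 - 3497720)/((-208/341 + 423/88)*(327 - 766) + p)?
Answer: -269458200/3616803089 ≈ -0.074502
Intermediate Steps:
p = 1327650 (p = 7950*167 = 1327650)
(3398945 - 3497720)/((-208/341 + 423/88)*(327 - 766) + p) = (3398945 - 3497720)/((-208/341 + 423/88)*(327 - 766) + 1327650) = -98775/((-208*1/341 + 423*(1/88))*(-439) + 1327650) = -98775/((-208/341 + 423/88)*(-439) + 1327650) = -98775/((11449/2728)*(-439) + 1327650) = -98775/(-5026111/2728 + 1327650) = -98775/3616803089/2728 = -98775*2728/3616803089 = -269458200/3616803089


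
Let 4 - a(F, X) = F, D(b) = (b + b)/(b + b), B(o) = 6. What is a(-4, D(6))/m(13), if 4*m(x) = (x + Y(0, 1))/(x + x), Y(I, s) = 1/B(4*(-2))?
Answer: 4992/79 ≈ 63.190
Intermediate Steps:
D(b) = 1 (D(b) = (2*b)/((2*b)) = (2*b)*(1/(2*b)) = 1)
a(F, X) = 4 - F
Y(I, s) = ⅙ (Y(I, s) = 1/6 = ⅙)
m(x) = (⅙ + x)/(8*x) (m(x) = ((x + ⅙)/(x + x))/4 = ((⅙ + x)/((2*x)))/4 = ((⅙ + x)*(1/(2*x)))/4 = ((⅙ + x)/(2*x))/4 = (⅙ + x)/(8*x))
a(-4, D(6))/m(13) = (4 - 1*(-4))/(((1/48)*(1 + 6*13)/13)) = (4 + 4)/(((1/48)*(1/13)*(1 + 78))) = 8/(((1/48)*(1/13)*79)) = 8/(79/624) = 8*(624/79) = 4992/79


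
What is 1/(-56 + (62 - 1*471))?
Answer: -1/465 ≈ -0.0021505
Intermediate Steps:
1/(-56 + (62 - 1*471)) = 1/(-56 + (62 - 471)) = 1/(-56 - 409) = 1/(-465) = -1/465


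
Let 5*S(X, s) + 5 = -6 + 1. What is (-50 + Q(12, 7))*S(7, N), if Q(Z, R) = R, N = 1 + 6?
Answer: 86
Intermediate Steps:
N = 7
S(X, s) = -2 (S(X, s) = -1 + (-6 + 1)/5 = -1 + (1/5)*(-5) = -1 - 1 = -2)
(-50 + Q(12, 7))*S(7, N) = (-50 + 7)*(-2) = -43*(-2) = 86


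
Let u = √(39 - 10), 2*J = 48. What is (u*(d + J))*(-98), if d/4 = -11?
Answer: 1960*√29 ≈ 10555.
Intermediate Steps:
J = 24 (J = (½)*48 = 24)
d = -44 (d = 4*(-11) = -44)
u = √29 ≈ 5.3852
(u*(d + J))*(-98) = (√29*(-44 + 24))*(-98) = (√29*(-20))*(-98) = -20*√29*(-98) = 1960*√29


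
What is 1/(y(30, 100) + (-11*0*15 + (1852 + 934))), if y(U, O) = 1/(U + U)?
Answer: 60/167161 ≈ 0.00035894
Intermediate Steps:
y(U, O) = 1/(2*U)
1/(y(30, 100) + (-11*0*15 + (1852 + 934))) = 1/((½)/30 + (-11*0*15 + (1852 + 934))) = 1/((½)*(1/30) + (0*15 + 2786)) = 1/(1/60 + (0 + 2786)) = 1/(1/60 + 2786) = 1/(167161/60) = 60/167161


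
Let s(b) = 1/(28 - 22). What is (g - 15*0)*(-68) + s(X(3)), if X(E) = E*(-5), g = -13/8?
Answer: 332/3 ≈ 110.67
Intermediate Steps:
g = -13/8 (g = -13*1/8 = -13/8 ≈ -1.6250)
X(E) = -5*E
s(b) = 1/6
(g - 15*0)*(-68) + s(X(3)) = (-13/8 - 15*0)*(-68) + 1/6 = (-13/8 + 0)*(-68) + 1/6 = -13/8*(-68) + 1/6 = 221/2 + 1/6 = 332/3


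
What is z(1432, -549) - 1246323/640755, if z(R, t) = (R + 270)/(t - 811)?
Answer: -92852143/29047560 ≈ -3.1966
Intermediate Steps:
z(R, t) = (270 + R)/(-811 + t)
z(1432, -549) - 1246323/640755 = (270 + 1432)/(-811 - 549) - 1246323/640755 = 1702/(-1360) - 1246323*1/640755 = -1/1360*1702 - 415441/213585 = -851/680 - 415441/213585 = -92852143/29047560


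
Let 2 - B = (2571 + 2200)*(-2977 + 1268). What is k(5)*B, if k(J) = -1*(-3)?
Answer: 24460923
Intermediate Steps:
k(J) = 3
B = 8153641 (B = 2 - (2571 + 2200)*(-2977 + 1268) = 2 - 4771*(-1709) = 2 - 1*(-8153639) = 2 + 8153639 = 8153641)
k(5)*B = 3*8153641 = 24460923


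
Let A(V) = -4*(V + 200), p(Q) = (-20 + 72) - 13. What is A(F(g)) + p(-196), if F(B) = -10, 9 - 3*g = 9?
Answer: -721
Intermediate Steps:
g = 0 (g = 3 - ⅓*9 = 3 - 3 = 0)
p(Q) = 39 (p(Q) = 52 - 13 = 39)
A(V) = -800 - 4*V (A(V) = -4*(200 + V) = -800 - 4*V)
A(F(g)) + p(-196) = (-800 - 4*(-10)) + 39 = (-800 + 40) + 39 = -760 + 39 = -721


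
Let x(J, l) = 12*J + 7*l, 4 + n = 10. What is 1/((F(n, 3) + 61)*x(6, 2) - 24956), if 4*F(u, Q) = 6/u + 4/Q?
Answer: -6/117959 ≈ -5.0865e-5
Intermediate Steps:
n = 6 (n = -4 + 10 = 6)
x(J, l) = 7*l + 12*J
F(u, Q) = 1/Q + 3/(2*u) (F(u, Q) = (6/u + 4/Q)/4 = (4/Q + 6/u)/4 = 1/Q + 3/(2*u))
1/((F(n, 3) + 61)*x(6, 2) - 24956) = 1/(((1/3 + (3/2)/6) + 61)*(7*2 + 12*6) - 24956) = 1/(((⅓ + (3/2)*(⅙)) + 61)*(14 + 72) - 24956) = 1/(((⅓ + ¼) + 61)*86 - 24956) = 1/((7/12 + 61)*86 - 24956) = 1/((739/12)*86 - 24956) = 1/(31777/6 - 24956) = 1/(-117959/6) = -6/117959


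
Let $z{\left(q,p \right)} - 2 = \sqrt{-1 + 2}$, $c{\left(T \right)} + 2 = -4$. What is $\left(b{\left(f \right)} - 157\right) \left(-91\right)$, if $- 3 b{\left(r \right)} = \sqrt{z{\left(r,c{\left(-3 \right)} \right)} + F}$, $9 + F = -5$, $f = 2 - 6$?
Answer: $14287 + \frac{91 i \sqrt{11}}{3} \approx 14287.0 + 100.6 i$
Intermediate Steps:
$c{\left(T \right)} = -6$ ($c{\left(T \right)} = -2 - 4 = -6$)
$f = -4$ ($f = 2 - 6 = -4$)
$z{\left(q,p \right)} = 3$ ($z{\left(q,p \right)} = 2 + \sqrt{-1 + 2} = 2 + \sqrt{1} = 2 + 1 = 3$)
$F = -14$ ($F = -9 - 5 = -14$)
$b{\left(r \right)} = - \frac{i \sqrt{11}}{3}$ ($b{\left(r \right)} = - \frac{\sqrt{3 - 14}}{3} = - \frac{\sqrt{-11}}{3} = - \frac{i \sqrt{11}}{3}$)
$\left(b{\left(f \right)} - 157\right) \left(-91\right) = \left(- \frac{i \sqrt{11}}{3} - 157\right) \left(-91\right) = \left(-157 - \frac{i \sqrt{11}}{3}\right) \left(-91\right) = 14287 + \frac{91 i \sqrt{11}}{3}$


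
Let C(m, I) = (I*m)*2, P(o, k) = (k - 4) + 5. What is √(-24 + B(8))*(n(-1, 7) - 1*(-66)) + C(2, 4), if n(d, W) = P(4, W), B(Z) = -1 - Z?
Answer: 16 + 74*I*√33 ≈ 16.0 + 425.1*I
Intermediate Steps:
P(o, k) = 1 + k (P(o, k) = (-4 + k) + 5 = 1 + k)
n(d, W) = 1 + W
C(m, I) = 2*I*m
√(-24 + B(8))*(n(-1, 7) - 1*(-66)) + C(2, 4) = √(-24 + (-1 - 1*8))*((1 + 7) - 1*(-66)) + 2*4*2 = √(-24 + (-1 - 8))*(8 + 66) + 16 = √(-24 - 9)*74 + 16 = √(-33)*74 + 16 = (I*√33)*74 + 16 = 74*I*√33 + 16 = 16 + 74*I*√33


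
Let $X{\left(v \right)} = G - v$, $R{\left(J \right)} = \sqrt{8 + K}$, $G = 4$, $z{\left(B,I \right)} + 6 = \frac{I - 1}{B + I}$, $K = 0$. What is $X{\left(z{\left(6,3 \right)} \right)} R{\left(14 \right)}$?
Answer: $\frac{176 \sqrt{2}}{9} \approx 27.656$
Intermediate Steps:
$z{\left(B,I \right)} = -6 + \frac{-1 + I}{B + I}$ ($z{\left(B,I \right)} = -6 + \frac{I - 1}{B + I} = -6 + \frac{-1 + I}{B + I}$)
$R{\left(J \right)} = 2 \sqrt{2}$ ($R{\left(J \right)} = \sqrt{8 + 0} = \sqrt{8} = 2 \sqrt{2}$)
$X{\left(v \right)} = 4 - v$
$X{\left(z{\left(6,3 \right)} \right)} R{\left(14 \right)} = \left(4 - \frac{-1 - 36 - 15}{6 + 3}\right) 2 \sqrt{2} = \left(4 - \frac{-1 - 36 - 15}{9}\right) 2 \sqrt{2} = \left(4 - \frac{1}{9} \left(-52\right)\right) 2 \sqrt{2} = \left(4 - - \frac{52}{9}\right) 2 \sqrt{2} = \left(4 + \frac{52}{9}\right) 2 \sqrt{2} = \frac{88 \cdot 2 \sqrt{2}}{9} = \frac{176 \sqrt{2}}{9}$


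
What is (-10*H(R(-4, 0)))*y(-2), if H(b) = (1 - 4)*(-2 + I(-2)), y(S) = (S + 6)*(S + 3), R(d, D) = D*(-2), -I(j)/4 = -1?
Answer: 240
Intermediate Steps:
I(j) = 4 (I(j) = -4*(-1) = 4)
R(d, D) = -2*D
y(S) = (3 + S)*(6 + S) (y(S) = (6 + S)*(3 + S) = (3 + S)*(6 + S))
H(b) = -6 (H(b) = (1 - 4)*(-2 + 4) = -3*2 = -6)
(-10*H(R(-4, 0)))*y(-2) = (-10*(-6))*(18 + (-2)**2 + 9*(-2)) = 60*(18 + 4 - 18) = 60*4 = 240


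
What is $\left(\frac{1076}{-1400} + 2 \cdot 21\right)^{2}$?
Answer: $\frac{208253761}{122500} \approx 1700.0$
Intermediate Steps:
$\left(\frac{1076}{-1400} + 2 \cdot 21\right)^{2} = \left(1076 \left(- \frac{1}{1400}\right) + 42\right)^{2} = \left(- \frac{269}{350} + 42\right)^{2} = \left(\frac{14431}{350}\right)^{2} = \frac{208253761}{122500}$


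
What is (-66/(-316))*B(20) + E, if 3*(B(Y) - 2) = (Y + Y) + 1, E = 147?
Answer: 23743/158 ≈ 150.27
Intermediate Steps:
B(Y) = 7/3 + 2*Y/3 (B(Y) = 2 + ((Y + Y) + 1)/3 = 2 + (2*Y + 1)/3 = 2 + (1 + 2*Y)/3 = 2 + (⅓ + 2*Y/3) = 7/3 + 2*Y/3)
(-66/(-316))*B(20) + E = (-66/(-316))*(7/3 + (⅔)*20) + 147 = (-66*(-1/316))*(7/3 + 40/3) + 147 = (33/158)*(47/3) + 147 = 517/158 + 147 = 23743/158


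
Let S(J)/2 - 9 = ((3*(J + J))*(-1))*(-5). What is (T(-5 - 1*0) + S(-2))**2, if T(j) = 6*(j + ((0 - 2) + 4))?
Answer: 14400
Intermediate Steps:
S(J) = 18 + 60*J (S(J) = 18 + 2*(((3*(J + J))*(-1))*(-5)) = 18 + 2*(((3*(2*J))*(-1))*(-5)) = 18 + 2*(((6*J)*(-1))*(-5)) = 18 + 2*(-6*J*(-5)) = 18 + 2*(30*J) = 18 + 60*J)
T(j) = 12 + 6*j (T(j) = 6*(j + (-2 + 4)) = 6*(j + 2) = 6*(2 + j) = 12 + 6*j)
(T(-5 - 1*0) + S(-2))**2 = ((12 + 6*(-5 - 1*0)) + (18 + 60*(-2)))**2 = ((12 + 6*(-5 + 0)) + (18 - 120))**2 = ((12 + 6*(-5)) - 102)**2 = ((12 - 30) - 102)**2 = (-18 - 102)**2 = (-120)**2 = 14400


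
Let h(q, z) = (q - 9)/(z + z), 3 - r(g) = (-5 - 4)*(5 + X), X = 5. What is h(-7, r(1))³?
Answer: -512/804357 ≈ -0.00063653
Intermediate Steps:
r(g) = 93 (r(g) = 3 - (-5 - 4)*(5 + 5) = 3 - (-9)*10 = 3 - 1*(-90) = 3 + 90 = 93)
h(q, z) = (-9 + q)/(2*z) (h(q, z) = (-9 + q)/((2*z)) = (-9 + q)*(1/(2*z)) = (-9 + q)/(2*z))
h(-7, r(1))³ = ((½)*(-9 - 7)/93)³ = ((½)*(1/93)*(-16))³ = (-8/93)³ = -512/804357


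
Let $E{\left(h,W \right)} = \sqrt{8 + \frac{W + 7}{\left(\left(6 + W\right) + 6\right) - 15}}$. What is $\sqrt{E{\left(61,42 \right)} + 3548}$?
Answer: $\frac{\sqrt{5396508 + 741 \sqrt{39}}}{39} \approx 59.591$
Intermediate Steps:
$E{\left(h,W \right)} = \sqrt{8 + \frac{7 + W}{-3 + W}}$ ($E{\left(h,W \right)} = \sqrt{8 + \frac{7 + W}{\left(12 + W\right) - 15}} = \sqrt{8 + \frac{7 + W}{-3 + W}}$)
$\sqrt{E{\left(61,42 \right)} + 3548} = \sqrt{\sqrt{\frac{-17 + 9 \cdot 42}{-3 + 42}} + 3548} = \sqrt{\sqrt{\frac{-17 + 378}{39}} + 3548} = \sqrt{\sqrt{\frac{1}{39} \cdot 361} + 3548} = \sqrt{\sqrt{\frac{361}{39}} + 3548} = \sqrt{\frac{19 \sqrt{39}}{39} + 3548} = \sqrt{3548 + \frac{19 \sqrt{39}}{39}}$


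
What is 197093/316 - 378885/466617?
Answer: 30615738907/49150324 ≈ 622.90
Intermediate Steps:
197093/316 - 378885/466617 = 197093*(1/316) - 378885*1/466617 = 197093/316 - 126295/155539 = 30615738907/49150324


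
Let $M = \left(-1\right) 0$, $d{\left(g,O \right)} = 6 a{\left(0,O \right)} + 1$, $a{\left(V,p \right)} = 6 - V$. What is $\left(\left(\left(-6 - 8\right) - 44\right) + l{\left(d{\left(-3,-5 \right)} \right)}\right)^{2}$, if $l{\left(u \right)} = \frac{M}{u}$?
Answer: $3364$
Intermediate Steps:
$d{\left(g,O \right)} = 37$ ($d{\left(g,O \right)} = 6 \left(6 - 0\right) + 1 = 6 \left(6 + 0\right) + 1 = 6 \cdot 6 + 1 = 36 + 1 = 37$)
$M = 0$
$l{\left(u \right)} = 0$ ($l{\left(u \right)} = \frac{0}{u} = 0$)
$\left(\left(\left(-6 - 8\right) - 44\right) + l{\left(d{\left(-3,-5 \right)} \right)}\right)^{2} = \left(\left(\left(-6 - 8\right) - 44\right) + 0\right)^{2} = \left(\left(-14 - 44\right) + 0\right)^{2} = \left(-58 + 0\right)^{2} = \left(-58\right)^{2} = 3364$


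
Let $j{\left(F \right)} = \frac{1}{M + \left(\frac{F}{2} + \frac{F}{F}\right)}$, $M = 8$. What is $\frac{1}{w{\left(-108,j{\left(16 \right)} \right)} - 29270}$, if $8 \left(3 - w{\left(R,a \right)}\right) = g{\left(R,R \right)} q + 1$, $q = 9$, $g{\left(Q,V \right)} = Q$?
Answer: $- \frac{8}{233165} \approx -3.431 \cdot 10^{-5}$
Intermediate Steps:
$j{\left(F \right)} = \frac{1}{9 + \frac{F}{2}}$ ($j{\left(F \right)} = \frac{1}{8 + \left(\frac{F}{2} + \frac{F}{F}\right)} = \frac{1}{8 + \left(F \frac{1}{2} + 1\right)} = \frac{1}{8 + \left(\frac{F}{2} + 1\right)} = \frac{1}{8 + \left(1 + \frac{F}{2}\right)} = \frac{1}{9 + \frac{F}{2}}$)
$w{\left(R,a \right)} = \frac{23}{8} - \frac{9 R}{8}$ ($w{\left(R,a \right)} = 3 - \frac{R 9 + 1}{8} = 3 - \frac{9 R + 1}{8} = 3 - \frac{1 + 9 R}{8} = 3 - \left(\frac{1}{8} + \frac{9 R}{8}\right) = \frac{23}{8} - \frac{9 R}{8}$)
$\frac{1}{w{\left(-108,j{\left(16 \right)} \right)} - 29270} = \frac{1}{\left(\frac{23}{8} - - \frac{243}{2}\right) - 29270} = \frac{1}{\left(\frac{23}{8} + \frac{243}{2}\right) - 29270} = \frac{1}{\frac{995}{8} - 29270} = \frac{1}{- \frac{233165}{8}} = - \frac{8}{233165}$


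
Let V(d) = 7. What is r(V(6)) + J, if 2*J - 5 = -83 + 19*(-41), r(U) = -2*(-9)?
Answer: -821/2 ≈ -410.50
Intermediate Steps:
r(U) = 18
J = -857/2 (J = 5/2 + (-83 + 19*(-41))/2 = 5/2 + (-83 - 779)/2 = 5/2 + (½)*(-862) = 5/2 - 431 = -857/2 ≈ -428.50)
r(V(6)) + J = 18 - 857/2 = -821/2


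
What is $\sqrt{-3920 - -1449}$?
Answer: $i \sqrt{2471} \approx 49.709 i$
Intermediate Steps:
$\sqrt{-3920 - -1449} = \sqrt{-3920 + 1449} = \sqrt{-2471} = i \sqrt{2471}$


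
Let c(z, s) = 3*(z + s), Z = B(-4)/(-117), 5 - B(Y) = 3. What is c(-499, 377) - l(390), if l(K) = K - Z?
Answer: -88454/117 ≈ -756.02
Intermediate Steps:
B(Y) = 2 (B(Y) = 5 - 1*3 = 5 - 3 = 2)
Z = -2/117 (Z = 2/(-117) = 2*(-1/117) = -2/117 ≈ -0.017094)
c(z, s) = 3*s + 3*z (c(z, s) = 3*(s + z) = 3*s + 3*z)
l(K) = 2/117 + K (l(K) = K - 1*(-2/117) = K + 2/117 = 2/117 + K)
c(-499, 377) - l(390) = (3*377 + 3*(-499)) - (2/117 + 390) = (1131 - 1497) - 1*45632/117 = -366 - 45632/117 = -88454/117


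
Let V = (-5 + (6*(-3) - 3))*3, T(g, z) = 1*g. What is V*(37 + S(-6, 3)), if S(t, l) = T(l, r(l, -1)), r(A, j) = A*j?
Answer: -3120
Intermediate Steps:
T(g, z) = g
S(t, l) = l
V = -78 (V = (-5 + (-18 - 3))*3 = (-5 - 21)*3 = -26*3 = -78)
V*(37 + S(-6, 3)) = -78*(37 + 3) = -78*40 = -3120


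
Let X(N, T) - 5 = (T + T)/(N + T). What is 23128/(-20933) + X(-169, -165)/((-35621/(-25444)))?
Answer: 395037556504/124524283631 ≈ 3.1724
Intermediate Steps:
X(N, T) = 5 + 2*T/(N + T) (X(N, T) = 5 + (T + T)/(N + T) = 5 + (2*T)/(N + T) = 5 + 2*T/(N + T))
23128/(-20933) + X(-169, -165)/((-35621/(-25444))) = 23128/(-20933) + ((5*(-169) + 7*(-165))/(-169 - 165))/((-35621/(-25444))) = 23128*(-1/20933) + ((-845 - 1155)/(-334))/((-35621*(-1/25444))) = -23128/20933 + (-1/334*(-2000))/(35621/25444) = -23128/20933 + (1000/167)*(25444/35621) = -23128/20933 + 25444000/5948707 = 395037556504/124524283631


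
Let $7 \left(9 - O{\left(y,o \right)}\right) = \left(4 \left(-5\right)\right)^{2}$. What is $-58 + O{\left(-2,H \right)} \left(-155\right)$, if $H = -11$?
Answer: $\frac{51829}{7} \approx 7404.1$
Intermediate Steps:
$O{\left(y,o \right)} = - \frac{337}{7}$ ($O{\left(y,o \right)} = 9 - \frac{\left(4 \left(-5\right)\right)^{2}}{7} = 9 - \frac{\left(-20\right)^{2}}{7} = 9 - \frac{400}{7} = - \frac{337}{7}$)
$-58 + O{\left(-2,H \right)} \left(-155\right) = -58 - - \frac{52235}{7} = -58 + \frac{52235}{7} = \frac{51829}{7}$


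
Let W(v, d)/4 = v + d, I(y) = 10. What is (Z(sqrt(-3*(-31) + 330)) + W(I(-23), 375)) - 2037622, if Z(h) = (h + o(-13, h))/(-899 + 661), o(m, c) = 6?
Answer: -242293761/119 - 3*sqrt(47)/238 ≈ -2.0361e+6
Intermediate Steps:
W(v, d) = 4*d + 4*v (W(v, d) = 4*(v + d) = 4*(d + v) = 4*d + 4*v)
Z(h) = -3/119 - h/238 (Z(h) = (h + 6)/(-899 + 661) = (6 + h)/(-238) = (6 + h)*(-1/238) = -3/119 - h/238)
(Z(sqrt(-3*(-31) + 330)) + W(I(-23), 375)) - 2037622 = ((-3/119 - sqrt(-3*(-31) + 330)/238) + (4*375 + 4*10)) - 2037622 = ((-3/119 - sqrt(93 + 330)/238) + (1500 + 40)) - 2037622 = ((-3/119 - 3*sqrt(47)/238) + 1540) - 2037622 = (183257/119 - 3*sqrt(47)/238) - 2037622 = -242293761/119 - 3*sqrt(47)/238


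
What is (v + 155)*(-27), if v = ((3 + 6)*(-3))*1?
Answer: -3456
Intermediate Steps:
v = -27 (v = (9*(-3))*1 = -27*1 = -27)
(v + 155)*(-27) = (-27 + 155)*(-27) = 128*(-27) = -3456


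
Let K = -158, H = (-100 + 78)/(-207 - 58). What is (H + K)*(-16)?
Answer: 669568/265 ≈ 2526.7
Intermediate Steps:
H = 22/265 (H = -22/(-265) = -22*(-1/265) = 22/265 ≈ 0.083019)
(H + K)*(-16) = (22/265 - 158)*(-16) = -41848/265*(-16) = 669568/265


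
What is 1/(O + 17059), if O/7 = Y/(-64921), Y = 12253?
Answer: 64921/1107401568 ≈ 5.8625e-5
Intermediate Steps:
O = -85771/64921 (O = 7*(12253/(-64921)) = 7*(12253*(-1/64921)) = 7*(-12253/64921) = -85771/64921 ≈ -1.3212)
1/(O + 17059) = 1/(-85771/64921 + 17059) = 1/(1107401568/64921) = 64921/1107401568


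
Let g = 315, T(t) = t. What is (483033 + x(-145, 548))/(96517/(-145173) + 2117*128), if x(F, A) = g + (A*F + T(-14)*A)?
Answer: 57519865368/39338302331 ≈ 1.4622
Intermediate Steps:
x(F, A) = 315 - 14*A + A*F (x(F, A) = 315 + (A*F - 14*A) = 315 + (-14*A + A*F) = 315 - 14*A + A*F)
(483033 + x(-145, 548))/(96517/(-145173) + 2117*128) = (483033 + (315 - 14*548 + 548*(-145)))/(96517/(-145173) + 2117*128) = (483033 + (315 - 7672 - 79460))/(96517*(-1/145173) + 270976) = (483033 - 86817)/(-96517/145173 + 270976) = 396216/(39338302331/145173) = 396216*(145173/39338302331) = 57519865368/39338302331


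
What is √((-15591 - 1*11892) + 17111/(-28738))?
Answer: I*√22697949610970/28738 ≈ 165.78*I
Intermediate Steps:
√((-15591 - 1*11892) + 17111/(-28738)) = √((-15591 - 11892) + 17111*(-1/28738)) = √(-27483 - 17111/28738) = √(-789823565/28738) = I*√22697949610970/28738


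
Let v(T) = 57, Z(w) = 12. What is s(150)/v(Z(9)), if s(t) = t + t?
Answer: 100/19 ≈ 5.2632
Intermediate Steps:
s(t) = 2*t
s(150)/v(Z(9)) = (2*150)/57 = 300*(1/57) = 100/19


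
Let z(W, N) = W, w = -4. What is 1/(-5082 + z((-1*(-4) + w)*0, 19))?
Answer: -1/5082 ≈ -0.00019677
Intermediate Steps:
1/(-5082 + z((-1*(-4) + w)*0, 19)) = 1/(-5082 + (-1*(-4) - 4)*0) = 1/(-5082 + (4 - 4)*0) = 1/(-5082 + 0*0) = 1/(-5082 + 0) = 1/(-5082) = -1/5082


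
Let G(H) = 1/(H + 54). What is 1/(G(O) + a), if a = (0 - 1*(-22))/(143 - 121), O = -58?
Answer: 4/3 ≈ 1.3333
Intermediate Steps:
G(H) = 1/(54 + H)
a = 1 (a = (0 + 22)/22 = (1/22)*22 = 1)
1/(G(O) + a) = 1/(1/(54 - 58) + 1) = 1/(1/(-4) + 1) = 1/(-1/4 + 1) = 1/(3/4) = 4/3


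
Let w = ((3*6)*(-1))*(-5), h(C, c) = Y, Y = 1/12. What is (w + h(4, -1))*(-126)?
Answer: -22701/2 ≈ -11351.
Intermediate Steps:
Y = 1/12 ≈ 0.083333
h(C, c) = 1/12
w = 90 (w = (18*(-1))*(-5) = -18*(-5) = 90)
(w + h(4, -1))*(-126) = (90 + 1/12)*(-126) = (1081/12)*(-126) = -22701/2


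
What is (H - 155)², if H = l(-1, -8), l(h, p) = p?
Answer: 26569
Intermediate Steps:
H = -8
(H - 155)² = (-8 - 155)² = (-163)² = 26569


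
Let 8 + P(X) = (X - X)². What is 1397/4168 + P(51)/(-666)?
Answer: 481873/1387944 ≈ 0.34718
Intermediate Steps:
P(X) = -8 (P(X) = -8 + (X - X)² = -8 + 0² = -8 + 0 = -8)
1397/4168 + P(51)/(-666) = 1397/4168 - 8/(-666) = 1397*(1/4168) - 8*(-1/666) = 1397/4168 + 4/333 = 481873/1387944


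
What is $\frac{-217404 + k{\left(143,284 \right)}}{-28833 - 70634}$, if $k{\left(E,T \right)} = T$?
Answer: $\frac{217120}{99467} \approx 2.1828$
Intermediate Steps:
$\frac{-217404 + k{\left(143,284 \right)}}{-28833 - 70634} = \frac{-217404 + 284}{-28833 - 70634} = - \frac{217120}{-99467} = \left(-217120\right) \left(- \frac{1}{99467}\right) = \frac{217120}{99467}$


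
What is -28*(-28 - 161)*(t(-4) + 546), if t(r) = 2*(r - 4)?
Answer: 2804760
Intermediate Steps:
t(r) = -8 + 2*r (t(r) = 2*(-4 + r) = -8 + 2*r)
-28*(-28 - 161)*(t(-4) + 546) = -28*(-28 - 161)*((-8 + 2*(-4)) + 546) = -(-5292)*((-8 - 8) + 546) = -(-5292)*(-16 + 546) = -(-5292)*530 = -28*(-100170) = 2804760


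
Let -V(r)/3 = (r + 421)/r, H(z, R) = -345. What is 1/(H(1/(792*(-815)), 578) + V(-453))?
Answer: -151/52127 ≈ -0.0028968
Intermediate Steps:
V(r) = -3*(421 + r)/r (V(r) = -3*(r + 421)/r = -3*(421 + r)/r)
1/(H(1/(792*(-815)), 578) + V(-453)) = 1/(-345 + (-3 - 1263/(-453))) = 1/(-345 + (-3 - 1263*(-1/453))) = 1/(-345 + (-3 + 421/151)) = 1/(-345 - 32/151) = 1/(-52127/151) = -151/52127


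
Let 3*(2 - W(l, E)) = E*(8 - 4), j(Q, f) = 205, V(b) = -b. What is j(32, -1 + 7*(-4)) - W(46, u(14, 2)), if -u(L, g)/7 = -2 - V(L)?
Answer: 91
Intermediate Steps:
u(L, g) = 14 - 7*L (u(L, g) = -7*(-2 - (-1)*L) = -7*(-2 + L) = 14 - 7*L)
W(l, E) = 2 - 4*E/3 (W(l, E) = 2 - E*(8 - 4)/3 = 2 - E*4/3 = 2 - 4*E/3)
j(32, -1 + 7*(-4)) - W(46, u(14, 2)) = 205 - (2 - 4*(14 - 7*14)/3) = 205 - (2 - 4*(14 - 98)/3) = 205 - (2 - 4/3*(-84)) = 205 - (2 + 112) = 205 - 1*114 = 205 - 114 = 91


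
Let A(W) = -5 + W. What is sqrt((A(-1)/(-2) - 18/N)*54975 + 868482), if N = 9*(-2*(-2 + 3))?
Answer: sqrt(1088382) ≈ 1043.3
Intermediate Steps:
N = -18 (N = 9*(-2*1) = 9*(-2) = -18)
sqrt((A(-1)/(-2) - 18/N)*54975 + 868482) = sqrt(((-5 - 1)/(-2) - 18/(-18))*54975 + 868482) = sqrt((-6*(-1/2) - 18*(-1/18))*54975 + 868482) = sqrt((3 + 1)*54975 + 868482) = sqrt(4*54975 + 868482) = sqrt(219900 + 868482) = sqrt(1088382)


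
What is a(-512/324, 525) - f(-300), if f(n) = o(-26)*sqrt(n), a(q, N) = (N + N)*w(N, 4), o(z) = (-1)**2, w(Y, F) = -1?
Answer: -1050 - 10*I*sqrt(3) ≈ -1050.0 - 17.32*I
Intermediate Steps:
o(z) = 1
a(q, N) = -2*N (a(q, N) = (N + N)*(-1) = (2*N)*(-1) = -2*N)
f(n) = sqrt(n) (f(n) = 1*sqrt(n) = sqrt(n))
a(-512/324, 525) - f(-300) = -2*525 - sqrt(-300) = -1050 - 10*I*sqrt(3)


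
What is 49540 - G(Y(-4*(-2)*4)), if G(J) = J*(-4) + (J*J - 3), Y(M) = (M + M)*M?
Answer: -4136569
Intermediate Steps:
Y(M) = 2*M² (Y(M) = (2*M)*M = 2*M²)
G(J) = -3 + J² - 4*J (G(J) = -4*J + (J² - 3) = -4*J + (-3 + J²) = -3 + J² - 4*J)
49540 - G(Y(-4*(-2)*4)) = 49540 - (-3 + (2*(-4*(-2)*4)²)² - 8*(-4*(-2)*4)²) = 49540 - (-3 + (2*(8*4)²)² - 8*(8*4)²) = 49540 - (-3 + (2*32²)² - 8*32²) = 49540 - (-3 + (2*1024)² - 8*1024) = 49540 - (-3 + 2048² - 4*2048) = 49540 - (-3 + 4194304 - 8192) = 49540 - 1*4186109 = 49540 - 4186109 = -4136569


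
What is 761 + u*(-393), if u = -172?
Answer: 68357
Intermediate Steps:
761 + u*(-393) = 761 - 172*(-393) = 761 + 67596 = 68357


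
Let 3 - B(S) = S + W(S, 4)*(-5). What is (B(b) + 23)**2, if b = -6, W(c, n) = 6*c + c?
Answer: 31684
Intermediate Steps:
W(c, n) = 7*c
B(S) = 3 + 34*S (B(S) = 3 - (S + (7*S)*(-5)) = 3 - (S - 35*S) = 3 - (-34)*S = 3 + 34*S)
(B(b) + 23)**2 = ((3 + 34*(-6)) + 23)**2 = ((3 - 204) + 23)**2 = (-201 + 23)**2 = (-178)**2 = 31684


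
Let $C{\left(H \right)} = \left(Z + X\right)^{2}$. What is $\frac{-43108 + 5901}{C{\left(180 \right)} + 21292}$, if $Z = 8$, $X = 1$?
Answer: $- \frac{1283}{737} \approx -1.7408$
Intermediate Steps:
$C{\left(H \right)} = 81$ ($C{\left(H \right)} = \left(8 + 1\right)^{2} = 9^{2} = 81$)
$\frac{-43108 + 5901}{C{\left(180 \right)} + 21292} = \frac{-43108 + 5901}{81 + 21292} = - \frac{37207}{21373} = \left(-37207\right) \frac{1}{21373} = - \frac{1283}{737}$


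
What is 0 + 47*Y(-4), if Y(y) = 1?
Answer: 47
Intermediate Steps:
0 + 47*Y(-4) = 0 + 47*1 = 0 + 47 = 47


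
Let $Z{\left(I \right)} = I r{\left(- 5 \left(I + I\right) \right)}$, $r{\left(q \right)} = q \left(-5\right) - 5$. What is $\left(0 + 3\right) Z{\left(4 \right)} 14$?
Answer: $32760$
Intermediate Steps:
$r{\left(q \right)} = -5 - 5 q$ ($r{\left(q \right)} = - 5 q - 5 = -5 - 5 q$)
$Z{\left(I \right)} = I \left(-5 + 50 I\right)$ ($Z{\left(I \right)} = I \left(-5 - 5 \left(- 5 \left(I + I\right)\right)\right) = I \left(-5 - 5 \left(- 5 \cdot 2 I\right)\right) = I \left(-5 - 5 \left(- 10 I\right)\right) = I \left(-5 + 50 I\right)$)
$\left(0 + 3\right) Z{\left(4 \right)} 14 = \left(0 + 3\right) 5 \cdot 4 \left(-1 + 10 \cdot 4\right) 14 = 3 \cdot 5 \cdot 4 \left(-1 + 40\right) 14 = 3 \cdot 5 \cdot 4 \cdot 39 \cdot 14 = 3 \cdot 780 \cdot 14 = 2340 \cdot 14 = 32760$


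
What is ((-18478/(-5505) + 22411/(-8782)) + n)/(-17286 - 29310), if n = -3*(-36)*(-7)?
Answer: 36509850719/2252679426360 ≈ 0.016207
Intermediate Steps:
n = -756 (n = 108*(-7) = -756)
((-18478/(-5505) + 22411/(-8782)) + n)/(-17286 - 29310) = ((-18478/(-5505) + 22411/(-8782)) - 756)/(-17286 - 29310) = ((-18478*(-1/5505) + 22411*(-1/8782)) - 756)/(-46596) = ((18478/5505 - 22411/8782) - 756)*(-1/46596) = (38901241/48344910 - 756)*(-1/46596) = -36509850719/48344910*(-1/46596) = 36509850719/2252679426360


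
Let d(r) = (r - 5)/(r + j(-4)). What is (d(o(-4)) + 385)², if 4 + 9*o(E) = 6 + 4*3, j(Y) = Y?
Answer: 72267001/484 ≈ 1.4931e+5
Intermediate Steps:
o(E) = 14/9 (o(E) = -4/9 + (6 + 4*3)/9 = -4/9 + (6 + 12)/9 = -4/9 + (⅑)*18 = -4/9 + 2 = 14/9)
d(r) = (-5 + r)/(-4 + r) (d(r) = (r - 5)/(r - 4) = (-5 + r)/(-4 + r))
(d(o(-4)) + 385)² = ((-5 + 14/9)/(-4 + 14/9) + 385)² = (-31/9/(-22/9) + 385)² = (-9/22*(-31/9) + 385)² = (31/22 + 385)² = (8501/22)² = 72267001/484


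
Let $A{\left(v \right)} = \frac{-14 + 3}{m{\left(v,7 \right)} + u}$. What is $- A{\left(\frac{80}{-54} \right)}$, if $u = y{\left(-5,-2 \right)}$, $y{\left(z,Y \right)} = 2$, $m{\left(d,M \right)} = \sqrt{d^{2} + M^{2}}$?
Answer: $- \frac{16038}{34405} + \frac{297 \sqrt{37321}}{34405} \approx 1.2015$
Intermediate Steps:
$m{\left(d,M \right)} = \sqrt{M^{2} + d^{2}}$
$u = 2$
$A{\left(v \right)} = - \frac{11}{2 + \sqrt{49 + v^{2}}}$ ($A{\left(v \right)} = \frac{-14 + 3}{\sqrt{7^{2} + v^{2}} + 2} = - \frac{11}{\sqrt{49 + v^{2}} + 2} = - \frac{11}{2 + \sqrt{49 + v^{2}}}$)
$- A{\left(\frac{80}{-54} \right)} = - \frac{-11}{2 + \sqrt{49 + \left(\frac{80}{-54}\right)^{2}}} = - \frac{-11}{2 + \sqrt{49 + \left(80 \left(- \frac{1}{54}\right)\right)^{2}}} = - \frac{-11}{2 + \sqrt{49 + \left(- \frac{40}{27}\right)^{2}}} = - \frac{-11}{2 + \sqrt{49 + \frac{1600}{729}}} = - \frac{-11}{2 + \sqrt{\frac{37321}{729}}} = - \frac{-11}{2 + \frac{\sqrt{37321}}{27}} = \frac{11}{2 + \frac{\sqrt{37321}}{27}}$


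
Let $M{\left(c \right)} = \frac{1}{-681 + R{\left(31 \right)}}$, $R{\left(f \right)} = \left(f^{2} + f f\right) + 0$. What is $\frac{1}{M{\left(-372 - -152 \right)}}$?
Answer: $1241$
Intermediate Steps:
$R{\left(f \right)} = 2 f^{2}$ ($R{\left(f \right)} = \left(f^{2} + f^{2}\right) + 0 = 2 f^{2} + 0 = 2 f^{2}$)
$M{\left(c \right)} = \frac{1}{1241}$ ($M{\left(c \right)} = \frac{1}{-681 + 2 \cdot 31^{2}} = \frac{1}{-681 + 2 \cdot 961} = \frac{1}{-681 + 1922} = \frac{1}{1241}$)
$\frac{1}{M{\left(-372 - -152 \right)}} = \frac{1}{\frac{1}{1241}} = 1241$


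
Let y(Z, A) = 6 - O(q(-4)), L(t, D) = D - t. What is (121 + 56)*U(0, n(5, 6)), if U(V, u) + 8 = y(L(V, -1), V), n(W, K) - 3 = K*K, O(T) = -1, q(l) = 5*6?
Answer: -177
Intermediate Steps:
q(l) = 30
n(W, K) = 3 + K² (n(W, K) = 3 + K*K = 3 + K²)
y(Z, A) = 7 (y(Z, A) = 6 - 1*(-1) = 6 + 1 = 7)
U(V, u) = -1 (U(V, u) = -8 + 7 = -1)
(121 + 56)*U(0, n(5, 6)) = (121 + 56)*(-1) = 177*(-1) = -177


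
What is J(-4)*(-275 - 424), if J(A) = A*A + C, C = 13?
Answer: -20271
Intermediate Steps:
J(A) = 13 + A**2 (J(A) = A*A + 13 = A**2 + 13 = 13 + A**2)
J(-4)*(-275 - 424) = (13 + (-4)**2)*(-275 - 424) = (13 + 16)*(-699) = 29*(-699) = -20271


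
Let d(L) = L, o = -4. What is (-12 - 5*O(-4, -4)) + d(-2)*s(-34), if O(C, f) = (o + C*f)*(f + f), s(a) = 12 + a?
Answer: 512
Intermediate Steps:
O(C, f) = 2*f*(-4 + C*f) (O(C, f) = (-4 + C*f)*(f + f) = (-4 + C*f)*(2*f) = 2*f*(-4 + C*f))
(-12 - 5*O(-4, -4)) + d(-2)*s(-34) = (-12 - 10*(-4)*(-4 - 4*(-4))) - 2*(12 - 34) = (-12 - 10*(-4)*(-4 + 16)) - 2*(-22) = (-12 - 10*(-4)*12) + 44 = (-12 - 5*(-96)) + 44 = (-12 + 480) + 44 = 468 + 44 = 512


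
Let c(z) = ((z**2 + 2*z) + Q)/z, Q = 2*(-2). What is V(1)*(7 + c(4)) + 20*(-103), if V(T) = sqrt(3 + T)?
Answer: -2036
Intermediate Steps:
Q = -4
c(z) = (-4 + z**2 + 2*z)/z (c(z) = ((z**2 + 2*z) - 4)/z = (-4 + z**2 + 2*z)/z)
V(1)*(7 + c(4)) + 20*(-103) = sqrt(3 + 1)*(7 + (2 + 4 - 4/4)) + 20*(-103) = sqrt(4)*(7 + (2 + 4 - 4*1/4)) - 2060 = 2*(7 + (2 + 4 - 1)) - 2060 = 2*(7 + 5) - 2060 = 2*12 - 2060 = 24 - 2060 = -2036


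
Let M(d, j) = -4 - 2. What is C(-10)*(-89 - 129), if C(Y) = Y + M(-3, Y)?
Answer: 3488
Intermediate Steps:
M(d, j) = -6
C(Y) = -6 + Y (C(Y) = Y - 6 = -6 + Y)
C(-10)*(-89 - 129) = (-6 - 10)*(-89 - 129) = -16*(-218) = 3488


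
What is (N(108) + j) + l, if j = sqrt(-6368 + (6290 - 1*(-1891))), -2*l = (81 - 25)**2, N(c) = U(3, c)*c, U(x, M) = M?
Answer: 10096 + 7*sqrt(37) ≈ 10139.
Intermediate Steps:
N(c) = c**2 (N(c) = c*c = c**2)
l = -1568 (l = -(81 - 25)**2/2 = -1/2*56**2 = -1/2*3136 = -1568)
j = 7*sqrt(37) (j = sqrt(-6368 + (6290 + 1891)) = sqrt(-6368 + 8181) = sqrt(1813) = 7*sqrt(37) ≈ 42.579)
(N(108) + j) + l = (108**2 + 7*sqrt(37)) - 1568 = (11664 + 7*sqrt(37)) - 1568 = 10096 + 7*sqrt(37)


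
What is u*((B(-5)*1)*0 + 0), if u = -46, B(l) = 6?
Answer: 0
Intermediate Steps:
u*((B(-5)*1)*0 + 0) = -46*((6*1)*0 + 0) = -46*(6*0 + 0) = -46*(0 + 0) = -46*0 = 0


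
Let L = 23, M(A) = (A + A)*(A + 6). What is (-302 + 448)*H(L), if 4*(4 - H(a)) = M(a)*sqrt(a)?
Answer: 584 - 48691*sqrt(23) ≈ -2.3293e+5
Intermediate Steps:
M(A) = 2*A*(6 + A) (M(A) = (2*A)*(6 + A) = 2*A*(6 + A))
H(a) = 4 - a**(3/2)*(6 + a)/2 (H(a) = 4 - 2*a*(6 + a)*sqrt(a)/4 = 4 - a**(3/2)*(6 + a)/2)
(-302 + 448)*H(L) = (-302 + 448)*(4 - 23**(3/2)*(6 + 23)/2) = 146*(4 - 1/2*23*sqrt(23)*29) = 146*(4 - 667*sqrt(23)/2) = 584 - 48691*sqrt(23)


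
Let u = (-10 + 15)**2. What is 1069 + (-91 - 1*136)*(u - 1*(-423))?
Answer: -100627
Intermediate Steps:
u = 25 (u = 5**2 = 25)
1069 + (-91 - 1*136)*(u - 1*(-423)) = 1069 + (-91 - 1*136)*(25 - 1*(-423)) = 1069 + (-91 - 136)*(25 + 423) = 1069 - 227*448 = 1069 - 101696 = -100627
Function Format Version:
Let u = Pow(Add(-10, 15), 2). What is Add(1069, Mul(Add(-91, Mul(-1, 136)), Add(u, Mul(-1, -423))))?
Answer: -100627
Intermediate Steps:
u = 25 (u = Pow(5, 2) = 25)
Add(1069, Mul(Add(-91, Mul(-1, 136)), Add(u, Mul(-1, -423)))) = Add(1069, Mul(Add(-91, Mul(-1, 136)), Add(25, Mul(-1, -423)))) = Add(1069, Mul(Add(-91, -136), Add(25, 423))) = Add(1069, Mul(-227, 448)) = Add(1069, -101696) = -100627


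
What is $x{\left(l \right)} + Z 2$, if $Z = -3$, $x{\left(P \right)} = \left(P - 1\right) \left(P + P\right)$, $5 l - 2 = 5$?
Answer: $- \frac{122}{25} \approx -4.88$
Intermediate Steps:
$l = \frac{7}{5}$ ($l = \frac{2}{5} + \frac{1}{5} \cdot 5 = \frac{2}{5} + 1 = \frac{7}{5} \approx 1.4$)
$x{\left(P \right)} = 2 P \left(-1 + P\right)$ ($x{\left(P \right)} = \left(-1 + P\right) 2 P = 2 P \left(-1 + P\right)$)
$x{\left(l \right)} + Z 2 = 2 \cdot \frac{7}{5} \left(-1 + \frac{7}{5}\right) - 6 = 2 \cdot \frac{7}{5} \cdot \frac{2}{5} - 6 = \frac{28}{25} - 6 = - \frac{122}{25}$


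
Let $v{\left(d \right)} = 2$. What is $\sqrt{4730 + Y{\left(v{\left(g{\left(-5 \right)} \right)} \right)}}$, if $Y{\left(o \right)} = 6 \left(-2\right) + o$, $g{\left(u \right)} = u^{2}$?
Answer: $4 \sqrt{295} \approx 68.702$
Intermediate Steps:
$Y{\left(o \right)} = -12 + o$
$\sqrt{4730 + Y{\left(v{\left(g{\left(-5 \right)} \right)} \right)}} = \sqrt{4730 + \left(-12 + 2\right)} = \sqrt{4730 - 10} = \sqrt{4720} = 4 \sqrt{295}$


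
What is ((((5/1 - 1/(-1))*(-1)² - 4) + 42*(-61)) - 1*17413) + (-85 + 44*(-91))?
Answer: -24062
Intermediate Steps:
((((5/1 - 1/(-1))*(-1)² - 4) + 42*(-61)) - 1*17413) + (-85 + 44*(-91)) = ((((5*1 - 1*(-1))*1 - 4) - 2562) - 17413) + (-85 - 4004) = ((((5 + 1)*1 - 4) - 2562) - 17413) - 4089 = (((6*1 - 4) - 2562) - 17413) - 4089 = (((6 - 4) - 2562) - 17413) - 4089 = ((2 - 2562) - 17413) - 4089 = (-2560 - 17413) - 4089 = -19973 - 4089 = -24062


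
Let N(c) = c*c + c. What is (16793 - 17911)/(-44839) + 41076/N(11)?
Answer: 153496195/493229 ≈ 311.21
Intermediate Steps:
N(c) = c + c² (N(c) = c² + c = c + c²)
(16793 - 17911)/(-44839) + 41076/N(11) = (16793 - 17911)/(-44839) + 41076/((11*(1 + 11))) = -1118*(-1/44839) + 41076/((11*12)) = 1118/44839 + 41076/132 = 1118/44839 + 41076*(1/132) = 1118/44839 + 3423/11 = 153496195/493229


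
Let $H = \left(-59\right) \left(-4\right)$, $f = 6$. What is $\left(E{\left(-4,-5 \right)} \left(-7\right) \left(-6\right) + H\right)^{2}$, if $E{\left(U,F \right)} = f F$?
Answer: $1048576$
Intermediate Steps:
$E{\left(U,F \right)} = 6 F$
$H = 236$
$\left(E{\left(-4,-5 \right)} \left(-7\right) \left(-6\right) + H\right)^{2} = \left(6 \left(-5\right) \left(-7\right) \left(-6\right) + 236\right)^{2} = \left(\left(-30\right) \left(-7\right) \left(-6\right) + 236\right)^{2} = \left(210 \left(-6\right) + 236\right)^{2} = \left(-1260 + 236\right)^{2} = \left(-1024\right)^{2} = 1048576$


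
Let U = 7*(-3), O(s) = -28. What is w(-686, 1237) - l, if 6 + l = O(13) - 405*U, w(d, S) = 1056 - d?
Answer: -6729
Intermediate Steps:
U = -21
l = 8471 (l = -6 + (-28 - 405*(-21)) = -6 + (-28 + 8505) = -6 + 8477 = 8471)
w(-686, 1237) - l = (1056 - 1*(-686)) - 1*8471 = (1056 + 686) - 8471 = 1742 - 8471 = -6729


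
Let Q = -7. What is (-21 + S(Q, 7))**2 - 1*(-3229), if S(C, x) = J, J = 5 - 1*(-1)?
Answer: 3454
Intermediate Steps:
J = 6 (J = 5 + 1 = 6)
S(C, x) = 6
(-21 + S(Q, 7))**2 - 1*(-3229) = (-21 + 6)**2 - 1*(-3229) = (-15)**2 + 3229 = 225 + 3229 = 3454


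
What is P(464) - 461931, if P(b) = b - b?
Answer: -461931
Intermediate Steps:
P(b) = 0
P(464) - 461931 = 0 - 461931 = -461931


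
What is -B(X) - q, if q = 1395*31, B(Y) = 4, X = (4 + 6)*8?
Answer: -43249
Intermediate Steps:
X = 80 (X = 10*8 = 80)
q = 43245
-B(X) - q = -1*4 - 1*43245 = -4 - 43245 = -43249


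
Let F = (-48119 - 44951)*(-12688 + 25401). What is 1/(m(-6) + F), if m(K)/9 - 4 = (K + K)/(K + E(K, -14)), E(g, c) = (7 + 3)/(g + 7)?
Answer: -1/1183198901 ≈ -8.4517e-10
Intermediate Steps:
E(g, c) = 10/(7 + g)
m(K) = 36 + 18*K/(K + 10/(7 + K)) (m(K) = 36 + 9*((K + K)/(K + 10/(7 + K))) = 36 + 9*((2*K)/(K + 10/(7 + K))) = 36 + 9*(2*K/(K + 10/(7 + K))) = 36 + 18*K/(K + 10/(7 + K)))
F = -1183198910 (F = -93070*12713 = -1183198910)
1/(m(-6) + F) = 1/(18*(20 + 3*(-6)*(7 - 6))/(10 - 6*(7 - 6)) - 1183198910) = 1/(18*(20 + 3*(-6)*1)/(10 - 6*1) - 1183198910) = 1/(18*(20 - 18)/(10 - 6) - 1183198910) = 1/(18*2/4 - 1183198910) = 1/(18*(¼)*2 - 1183198910) = 1/(9 - 1183198910) = 1/(-1183198901) = -1/1183198901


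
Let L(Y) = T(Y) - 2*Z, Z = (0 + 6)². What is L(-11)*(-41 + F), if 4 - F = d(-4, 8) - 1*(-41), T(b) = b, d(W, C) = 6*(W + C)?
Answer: 8466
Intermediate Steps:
d(W, C) = 6*C + 6*W (d(W, C) = 6*(C + W) = 6*C + 6*W)
F = -61 (F = 4 - ((6*8 + 6*(-4)) - 1*(-41)) = 4 - ((48 - 24) + 41) = 4 - (24 + 41) = 4 - 1*65 = 4 - 65 = -61)
Z = 36 (Z = 6² = 36)
L(Y) = -72 + Y (L(Y) = Y - 2*36 = Y - 72 = -72 + Y)
L(-11)*(-41 + F) = (-72 - 11)*(-41 - 61) = -83*(-102) = 8466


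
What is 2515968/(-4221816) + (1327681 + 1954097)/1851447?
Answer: 127734464766/108562063441 ≈ 1.1766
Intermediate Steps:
2515968/(-4221816) + (1327681 + 1954097)/1851447 = 2515968*(-1/4221816) + 3281778*(1/1851447) = -104832/175909 + 1093926/617149 = 127734464766/108562063441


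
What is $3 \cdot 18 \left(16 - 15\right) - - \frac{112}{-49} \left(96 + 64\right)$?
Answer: $- \frac{2182}{7} \approx -311.71$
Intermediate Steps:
$3 \cdot 18 \left(16 - 15\right) - - \frac{112}{-49} \left(96 + 64\right) = 3 \cdot 18 \cdot 1 - \left(-112\right) \left(- \frac{1}{49}\right) 160 = 3 \cdot 18 - \frac{16}{7} \cdot 160 = 54 - \frac{2560}{7} = - \frac{2182}{7}$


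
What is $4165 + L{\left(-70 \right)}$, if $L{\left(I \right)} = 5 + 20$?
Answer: $4190$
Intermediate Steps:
$L{\left(I \right)} = 25$
$4165 + L{\left(-70 \right)} = 4165 + 25 = 4190$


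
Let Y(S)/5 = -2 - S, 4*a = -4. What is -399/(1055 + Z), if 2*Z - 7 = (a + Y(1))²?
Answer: -38/113 ≈ -0.33628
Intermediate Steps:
a = -1 (a = (¼)*(-4) = -1)
Y(S) = -10 - 5*S (Y(S) = 5*(-2 - S) = -10 - 5*S)
Z = 263/2 (Z = 7/2 + (-1 + (-10 - 5*1))²/2 = 7/2 + (-1 + (-10 - 5))²/2 = 7/2 + (-1 - 15)²/2 = 7/2 + (½)*(-16)² = 7/2 + (½)*256 = 7/2 + 128 = 263/2 ≈ 131.50)
-399/(1055 + Z) = -399/(1055 + 263/2) = -399/2373/2 = -399*2/2373 = -38/113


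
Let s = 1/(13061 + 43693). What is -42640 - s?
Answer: -2419990561/56754 ≈ -42640.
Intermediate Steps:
s = 1/56754 ≈ 1.7620e-5
-42640 - s = -42640 - 1*1/56754 = -42640 - 1/56754 = -2419990561/56754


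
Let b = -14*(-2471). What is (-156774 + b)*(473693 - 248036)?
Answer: -27570772260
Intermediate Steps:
b = 34594
(-156774 + b)*(473693 - 248036) = (-156774 + 34594)*(473693 - 248036) = -122180*225657 = -27570772260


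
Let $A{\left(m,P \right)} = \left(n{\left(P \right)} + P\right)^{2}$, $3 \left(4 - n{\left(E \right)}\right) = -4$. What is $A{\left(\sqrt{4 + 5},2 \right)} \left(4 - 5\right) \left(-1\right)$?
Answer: $\frac{484}{9} \approx 53.778$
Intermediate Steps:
$n{\left(E \right)} = \frac{16}{3}$ ($n{\left(E \right)} = 4 - - \frac{4}{3} = 4 + \frac{4}{3} = \frac{16}{3}$)
$A{\left(m,P \right)} = \left(\frac{16}{3} + P\right)^{2}$
$A{\left(\sqrt{4 + 5},2 \right)} \left(4 - 5\right) \left(-1\right) = \frac{\left(16 + 3 \cdot 2\right)^{2}}{9} \left(4 - 5\right) \left(-1\right) = \frac{\left(16 + 6\right)^{2}}{9} \left(-1\right) \left(-1\right) = \frac{22^{2}}{9} \left(-1\right) \left(-1\right) = \frac{1}{9} \cdot 484 \left(-1\right) \left(-1\right) = \frac{484}{9} \left(-1\right) \left(-1\right) = \left(- \frac{484}{9}\right) \left(-1\right) = \frac{484}{9}$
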